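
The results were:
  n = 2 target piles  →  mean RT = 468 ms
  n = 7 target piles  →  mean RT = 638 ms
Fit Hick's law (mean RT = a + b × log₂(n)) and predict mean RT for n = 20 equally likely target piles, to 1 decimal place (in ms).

780.5 ms

RT is linear in log₂ n, so two points fix the line:
  b = (638 − 468) / (log₂ 7 − log₂ 2) = 170 / (2.8074 − 1) = 94.060 ms/bit
  a = 468 − 94.060 × 1 = 373.940 ms
Then RT(20) = 373.940 + 94.060 × log₂ 20 = 373.940 + 94.060 × 4.3219 ≈ 780.461 ms.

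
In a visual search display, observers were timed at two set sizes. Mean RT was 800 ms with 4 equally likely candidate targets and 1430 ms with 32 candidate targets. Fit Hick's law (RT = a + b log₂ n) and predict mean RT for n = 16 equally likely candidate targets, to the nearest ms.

Solve the two-equation system in a and b:
  b = (1430 − 800) / (log₂ 32 − log₂ 4) = 630 / (5 − 2) = 210 ms/bit
  a = 800 − 210 × 2 = 380 ms
Then RT(16) = 380 + 210 × log₂ 16 = 380 + 210 × 4 ≈ 1220.000 ms.

1220 ms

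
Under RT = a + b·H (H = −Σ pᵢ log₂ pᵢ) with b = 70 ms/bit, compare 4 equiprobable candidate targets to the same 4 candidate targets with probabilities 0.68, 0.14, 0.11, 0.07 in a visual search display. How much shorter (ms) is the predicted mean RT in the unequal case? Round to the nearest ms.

42 ms

The RT saving is b·ΔH. Equiprobable H₀ = log₂(4) = 2.0000 bits; with the given probabilities H = 1.3943 bits.
b·(H₀ − H) = 70 × (2.0000 − 1.3943) = 42.40 ms.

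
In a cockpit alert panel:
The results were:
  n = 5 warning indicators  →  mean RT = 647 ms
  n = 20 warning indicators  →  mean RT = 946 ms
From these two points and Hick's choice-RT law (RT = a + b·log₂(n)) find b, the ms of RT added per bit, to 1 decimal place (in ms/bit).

Slope: b = (946 − 647) / (log₂ 20 − log₂ 5) = 299/2.0000 = 149.500 ms/bit.

149.5 ms/bit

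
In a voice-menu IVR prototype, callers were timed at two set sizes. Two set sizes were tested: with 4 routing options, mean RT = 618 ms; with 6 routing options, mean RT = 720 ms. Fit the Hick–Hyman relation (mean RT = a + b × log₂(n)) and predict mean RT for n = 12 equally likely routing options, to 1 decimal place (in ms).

894.4 ms

Fit slope and intercept:
  b = (720 − 618) / (log₂ 6 − log₂ 4) = 102 / (2.5850 − 2) = 174.370 ms/bit
  a = 618 − 174.370 × 2 = 269.260 ms
Then RT(12) = 269.260 + 174.370 × log₂ 12 = 269.260 + 174.370 × 3.5850 ≈ 894.370 ms.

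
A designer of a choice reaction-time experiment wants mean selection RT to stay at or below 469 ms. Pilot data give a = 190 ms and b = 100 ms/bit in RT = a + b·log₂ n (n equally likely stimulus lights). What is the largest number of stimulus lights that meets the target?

6

100·log₂ n ≤ 469 − 190 = 279, giving log₂ n ≤ 2.7900 and n ≤ 6.916. The largest whole number is 6.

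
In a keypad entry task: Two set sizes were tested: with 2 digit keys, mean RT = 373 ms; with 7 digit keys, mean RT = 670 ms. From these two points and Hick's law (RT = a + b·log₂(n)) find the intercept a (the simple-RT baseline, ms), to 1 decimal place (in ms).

208.7 ms

b = (RT₂ − RT₁)/(log₂ n₂ − log₂ n₁) = (670 − 373)/(2.8074 − 1) = 164.329 ms/bit.
Intercept: a = 373 − 164.329·log₂(2) = 208.671 ms.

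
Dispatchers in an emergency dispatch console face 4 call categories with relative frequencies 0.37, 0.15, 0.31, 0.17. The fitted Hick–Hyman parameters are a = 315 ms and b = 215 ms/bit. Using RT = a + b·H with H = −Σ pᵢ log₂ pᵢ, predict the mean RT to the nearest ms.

H = 0.37·log₂(1/0.37) + 0.15·log₂(1/0.15) + 0.31·log₂(1/0.31) + 0.17·log₂(1/0.17) = 1.8997 bits.
RT = 315 + 215 × 1.8997 = 723.43 ms.

723 ms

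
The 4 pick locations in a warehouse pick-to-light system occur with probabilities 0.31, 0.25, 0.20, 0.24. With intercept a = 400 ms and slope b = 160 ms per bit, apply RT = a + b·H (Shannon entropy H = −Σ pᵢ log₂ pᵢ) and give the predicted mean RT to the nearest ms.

H = 0.31·log₂(1/0.31) + 0.25·log₂(1/0.25) + 0.20·log₂(1/0.20) + 0.24·log₂(1/0.24) = 1.9823 bits.
RT = 400 + 160 × 1.9823 = 717.17 ms.

717 ms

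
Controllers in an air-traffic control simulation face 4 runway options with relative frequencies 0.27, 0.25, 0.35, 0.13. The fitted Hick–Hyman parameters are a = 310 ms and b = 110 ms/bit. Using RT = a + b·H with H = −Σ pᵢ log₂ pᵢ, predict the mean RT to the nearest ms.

H = 0.27·log₂(1/0.27) + 0.25·log₂(1/0.25) + 0.35·log₂(1/0.35) + 0.13·log₂(1/0.13) = 1.9228 bits.
RT = 310 + 110 × 1.9228 = 521.50 ms.

522 ms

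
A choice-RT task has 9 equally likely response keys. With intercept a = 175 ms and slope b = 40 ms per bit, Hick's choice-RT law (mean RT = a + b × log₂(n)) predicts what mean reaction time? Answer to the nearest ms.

302 ms

log₂(9) = 3.1699 bits, so RT = 175 + 40 × 3.1699 ≈ 301.797 ms.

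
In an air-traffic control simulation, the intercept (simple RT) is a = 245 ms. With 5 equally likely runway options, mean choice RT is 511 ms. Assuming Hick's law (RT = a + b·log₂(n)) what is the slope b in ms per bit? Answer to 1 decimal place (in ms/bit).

log₂(5) = 2.3219 bits.
b = (RT − a)/log₂ n = (511 − 245) / 2.3219 = 114.560 ms/bit.

114.6 ms/bit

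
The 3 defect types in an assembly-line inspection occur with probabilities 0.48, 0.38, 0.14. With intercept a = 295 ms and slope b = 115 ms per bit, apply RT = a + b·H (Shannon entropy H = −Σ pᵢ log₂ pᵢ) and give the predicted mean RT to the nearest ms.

Entropy contributions −pᵢ log₂ pᵢ: 0.5083, 0.5305, 0.3971; sum H = 1.4358 bits.
RT = a + bH = 295 + 115·1.4358 = 460.12 ms.

460 ms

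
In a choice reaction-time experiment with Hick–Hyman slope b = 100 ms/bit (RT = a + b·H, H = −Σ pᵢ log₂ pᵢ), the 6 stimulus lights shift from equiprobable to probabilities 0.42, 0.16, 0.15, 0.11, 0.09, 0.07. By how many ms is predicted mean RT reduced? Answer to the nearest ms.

The RT saving is b·ΔH. Equiprobable H₀ = log₂(6) = 2.5850 bits; with the given probabilities H = 2.2907 bits.
b·(H₀ − H) = 100 × (2.5850 − 2.2907) = 29.43 ms.

29 ms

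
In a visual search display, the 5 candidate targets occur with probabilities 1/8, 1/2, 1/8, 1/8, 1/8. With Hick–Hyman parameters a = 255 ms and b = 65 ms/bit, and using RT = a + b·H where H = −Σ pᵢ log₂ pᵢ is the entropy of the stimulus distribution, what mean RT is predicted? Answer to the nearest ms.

385 ms

H = −Σ pᵢ log₂ pᵢ = 0.125·3 + 0.5·1 + 0.125·3 + 0.125·3 + 0.125·3 = 2.000 bits.
RT = 255 + 65 × 2.000 = 385.00 ms.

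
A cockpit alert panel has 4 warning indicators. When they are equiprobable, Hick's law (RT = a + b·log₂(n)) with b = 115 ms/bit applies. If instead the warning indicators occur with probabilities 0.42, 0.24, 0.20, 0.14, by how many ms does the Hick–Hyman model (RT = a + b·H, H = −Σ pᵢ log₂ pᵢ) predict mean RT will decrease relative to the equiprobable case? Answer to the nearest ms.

Equiprobable entropy H₀ = log₂ 4 = 2.0000 bits.
Skewed entropy H = −Σ pᵢ log₂ pᵢ = 1.8813 bits.
ΔRT = b·(H₀ − H) = 115 × 0.1187 = 13.65 ms.

14 ms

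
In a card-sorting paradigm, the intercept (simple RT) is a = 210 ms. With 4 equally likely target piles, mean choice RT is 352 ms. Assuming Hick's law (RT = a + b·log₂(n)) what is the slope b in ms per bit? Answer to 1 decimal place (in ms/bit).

71.0 ms/bit

b = (352 − 210) / log₂(4) = 142 / 2 = 71.000 ms/bit.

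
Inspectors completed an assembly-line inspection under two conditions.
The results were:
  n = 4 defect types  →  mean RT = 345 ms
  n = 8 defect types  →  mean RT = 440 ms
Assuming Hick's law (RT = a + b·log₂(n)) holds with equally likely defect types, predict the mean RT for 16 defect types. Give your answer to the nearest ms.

With log₂ n on the abscissa the relation is linear; from the two conditions:
  b = (440 − 345) / (log₂ 8 − log₂ 4) = 95 / (3 − 2) = 95 ms/bit
  a = 345 − 95 × 2 = 155 ms
Then RT(16) = 155 + 95 × log₂ 16 = 155 + 95 × 4 ≈ 535.000 ms.

535 ms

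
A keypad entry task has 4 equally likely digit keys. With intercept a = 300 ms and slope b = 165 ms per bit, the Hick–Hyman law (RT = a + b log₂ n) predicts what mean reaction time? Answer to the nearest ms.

630 ms

log₂(4) = 2 bits, so RT = 300 + 165 × 2 ≈ 630.000 ms.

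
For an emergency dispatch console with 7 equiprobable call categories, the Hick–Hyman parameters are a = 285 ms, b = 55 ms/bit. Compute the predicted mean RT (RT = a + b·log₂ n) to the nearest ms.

log₂(7) = 2.8074 bits, so RT = 285 + 55 × 2.8074 ≈ 439.405 ms.

439 ms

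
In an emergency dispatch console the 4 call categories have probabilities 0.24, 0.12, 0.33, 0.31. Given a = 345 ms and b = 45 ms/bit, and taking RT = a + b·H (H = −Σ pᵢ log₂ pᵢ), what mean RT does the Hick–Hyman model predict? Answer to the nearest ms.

431 ms

Entropy contributions −pᵢ log₂ pᵢ: 0.4941, 0.3671, 0.5278, 0.5238; sum H = 1.9128 bits.
RT = a + bH = 345 + 45·1.9128 = 431.08 ms.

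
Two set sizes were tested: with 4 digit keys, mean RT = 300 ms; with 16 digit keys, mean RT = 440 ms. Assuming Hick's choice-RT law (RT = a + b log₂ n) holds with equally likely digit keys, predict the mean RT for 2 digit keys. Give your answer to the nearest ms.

230 ms

Solve the two-equation system in a and b:
  b = (440 − 300) / (log₂ 16 − log₂ 4) = 140 / (4 − 2) = 70 ms/bit
  a = 300 − 70 × 2 = 160 ms
Then RT(2) = 160 + 70 × log₂ 2 = 160 + 70 × 1 ≈ 230.000 ms.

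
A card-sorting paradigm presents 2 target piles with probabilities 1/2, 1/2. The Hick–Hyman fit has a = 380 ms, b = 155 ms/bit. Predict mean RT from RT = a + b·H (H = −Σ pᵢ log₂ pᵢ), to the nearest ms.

535 ms

Each term −pᵢ log₂ pᵢ: 0.5·1 + 0.5·1; summed, H = 1.000 bits.
Mean RT = a + bH = 380 + 155·1.000 = 535.00 ms.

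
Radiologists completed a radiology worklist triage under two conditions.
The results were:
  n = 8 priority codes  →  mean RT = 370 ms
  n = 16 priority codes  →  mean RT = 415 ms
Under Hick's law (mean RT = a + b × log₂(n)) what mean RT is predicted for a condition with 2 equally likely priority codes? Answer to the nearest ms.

With log₂ n on the abscissa the relation is linear; from the two conditions:
  b = (415 − 370) / (log₂ 16 − log₂ 8) = 45 / (4 − 3) = 45 ms/bit
  a = 370 − 45 × 3 = 235 ms
Then RT(2) = 235 + 45 × log₂ 2 = 235 + 45 × 1 ≈ 280.000 ms.

280 ms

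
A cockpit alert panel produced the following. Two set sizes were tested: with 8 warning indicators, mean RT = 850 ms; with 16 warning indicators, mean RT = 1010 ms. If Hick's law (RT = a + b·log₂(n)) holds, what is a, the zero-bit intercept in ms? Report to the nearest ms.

b = (RT₂ − RT₁)/(log₂ n₂ − log₂ n₁) = (1010 − 850)/(4 − 3) = 160 ms/bit.
a = RT₁ − b·log₂ n₁ = 850 − 160 × 3 = 370.000 ms.

370 ms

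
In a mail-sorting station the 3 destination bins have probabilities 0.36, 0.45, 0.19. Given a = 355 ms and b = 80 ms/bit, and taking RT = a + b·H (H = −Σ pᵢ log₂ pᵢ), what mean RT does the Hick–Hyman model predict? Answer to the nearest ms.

Entropy contributions −pᵢ log₂ pᵢ: 0.5306, 0.5184, 0.4552; sum H = 1.5042 bits.
RT = a + bH = 355 + 80·1.5042 = 475.34 ms.

475 ms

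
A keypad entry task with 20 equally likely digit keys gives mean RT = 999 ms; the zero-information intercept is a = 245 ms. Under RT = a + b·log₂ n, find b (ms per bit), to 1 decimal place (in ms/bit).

174.5 ms/bit

log₂(20) = 4.3219 bits.
b = (RT − a)/log₂ n = (999 − 245) / 4.3219 = 174.459 ms/bit.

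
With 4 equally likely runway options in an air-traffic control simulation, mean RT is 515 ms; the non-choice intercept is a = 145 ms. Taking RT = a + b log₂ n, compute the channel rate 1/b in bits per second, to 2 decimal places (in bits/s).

Choice component = 515 − 145 = 370 ms over log₂(4) = 2 bits.
b = 370 / 2 = 185.000 ms/bit, so 1/b = 5.405 bits/s.

5.41 bits/s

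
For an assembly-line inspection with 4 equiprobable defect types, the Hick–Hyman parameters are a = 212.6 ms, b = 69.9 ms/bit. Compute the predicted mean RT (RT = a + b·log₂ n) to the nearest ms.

log₂(4) = 2 bits, so RT = 212.6 + 69.9 × 2 ≈ 352.400 ms.

352 ms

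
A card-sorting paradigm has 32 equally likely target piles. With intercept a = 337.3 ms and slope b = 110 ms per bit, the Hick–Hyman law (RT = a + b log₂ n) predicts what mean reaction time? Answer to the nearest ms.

887 ms

log₂(32) = 5 bits, so RT = 337.3 + 110 × 5 ≈ 887.300 ms.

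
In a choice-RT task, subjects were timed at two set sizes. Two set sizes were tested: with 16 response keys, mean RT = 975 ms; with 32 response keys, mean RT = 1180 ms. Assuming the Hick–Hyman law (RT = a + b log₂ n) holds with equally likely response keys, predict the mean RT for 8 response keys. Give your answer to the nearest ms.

770 ms

With log₂ n on the abscissa the relation is linear; from the two conditions:
  b = (1180 − 975) / (log₂ 32 − log₂ 16) = 205 / (5 − 4) = 205 ms/bit
  a = 975 − 205 × 4 = 155 ms
Then RT(8) = 155 + 205 × log₂ 8 = 155 + 205 × 3 ≈ 770.000 ms.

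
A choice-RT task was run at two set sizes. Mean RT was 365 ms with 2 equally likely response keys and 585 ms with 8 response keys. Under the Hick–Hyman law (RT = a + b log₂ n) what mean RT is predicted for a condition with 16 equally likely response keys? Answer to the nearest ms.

Fit slope and intercept:
  b = (585 − 365) / (log₂ 8 − log₂ 2) = 220 / (3 − 1) = 110 ms/bit
  a = 365 − 110 × 1 = 255 ms
Then RT(16) = 255 + 110 × log₂ 16 = 255 + 110 × 4 ≈ 695.000 ms.

695 ms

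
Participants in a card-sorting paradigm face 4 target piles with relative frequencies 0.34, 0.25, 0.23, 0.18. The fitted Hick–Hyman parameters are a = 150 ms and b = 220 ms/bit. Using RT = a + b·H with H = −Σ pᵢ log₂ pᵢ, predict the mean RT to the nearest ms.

H = 0.34·log₂(1/0.34) + 0.25·log₂(1/0.25) + 0.23·log₂(1/0.23) + 0.18·log₂(1/0.18) = 1.9621 bits.
RT = 150 + 220 × 1.9621 = 581.67 ms.

582 ms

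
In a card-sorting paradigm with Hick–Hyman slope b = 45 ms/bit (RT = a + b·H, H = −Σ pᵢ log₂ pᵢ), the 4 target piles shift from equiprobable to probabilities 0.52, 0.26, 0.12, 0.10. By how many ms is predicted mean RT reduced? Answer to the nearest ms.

14 ms

The RT saving is b·ΔH. Equiprobable H₀ = log₂(4) = 2.0000 bits; with the given probabilities H = 1.6951 bits.
b·(H₀ − H) = 45 × (2.0000 − 1.6951) = 13.72 ms.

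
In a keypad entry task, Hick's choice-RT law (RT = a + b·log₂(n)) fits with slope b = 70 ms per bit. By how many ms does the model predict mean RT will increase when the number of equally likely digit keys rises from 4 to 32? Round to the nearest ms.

Only the slope matters, since a is common to both: ΔRT = b·log₂(n₂/n₁).
log₂(32) − log₂(4) = log₂(32/4) = log₂(8) = 3.
ΔRT = 70 × 3.0000 = 210.000 ms.

210 ms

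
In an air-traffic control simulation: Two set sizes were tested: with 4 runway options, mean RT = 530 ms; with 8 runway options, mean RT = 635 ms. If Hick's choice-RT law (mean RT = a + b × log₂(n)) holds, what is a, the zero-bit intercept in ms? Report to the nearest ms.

b = (RT₂ − RT₁)/(log₂ n₂ − log₂ n₁) = (635 − 530)/(3 − 2) = 105 ms/bit.
Intercept: a = 530 − 105·log₂(4) = 320.000 ms.

320 ms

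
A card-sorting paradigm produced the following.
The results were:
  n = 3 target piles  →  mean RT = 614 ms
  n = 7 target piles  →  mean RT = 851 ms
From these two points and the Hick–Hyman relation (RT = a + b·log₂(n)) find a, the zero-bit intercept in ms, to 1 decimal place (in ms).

Slope: b = (851 − 614) / (log₂ 7 − log₂ 3) = 237/1.2224 = 193.882 ms/bit.
Intercept: a = 614 − 193.882·log₂(3) = 306.704 ms.

306.7 ms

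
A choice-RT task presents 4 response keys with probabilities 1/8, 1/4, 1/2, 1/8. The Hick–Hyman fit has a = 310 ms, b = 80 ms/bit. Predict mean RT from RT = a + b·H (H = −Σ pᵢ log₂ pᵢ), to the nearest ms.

450 ms

H = −Σ pᵢ log₂ pᵢ = 0.125·3 + 0.25·2 + 0.5·1 + 0.125·3 = 1.750 bits.
RT = 310 + 80 × 1.750 = 450.00 ms.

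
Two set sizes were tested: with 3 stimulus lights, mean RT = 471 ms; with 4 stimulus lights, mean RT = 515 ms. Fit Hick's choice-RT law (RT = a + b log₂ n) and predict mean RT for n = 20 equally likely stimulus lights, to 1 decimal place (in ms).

With log₂ n on the abscissa the relation is linear; from the two conditions:
  b = (515 − 471) / (log₂ 4 − log₂ 3) = 44 / (2 − 1.5850) = 106.015 ms/bit
  a = 471 − 106.015 × 1.5850 = 302.971 ms
Then RT(20) = 302.971 + 106.015 × log₂ 20 = 302.971 + 106.015 × 4.3219 ≈ 761.158 ms.

761.2 ms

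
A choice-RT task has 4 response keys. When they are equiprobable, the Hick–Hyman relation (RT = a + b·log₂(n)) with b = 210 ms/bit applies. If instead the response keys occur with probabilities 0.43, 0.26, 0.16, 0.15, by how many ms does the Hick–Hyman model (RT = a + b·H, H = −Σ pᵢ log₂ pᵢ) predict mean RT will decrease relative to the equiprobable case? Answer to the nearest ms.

29 ms

The RT saving is b·ΔH. Equiprobable H₀ = log₂(4) = 2.0000 bits; with the given probabilities H = 1.8624 bits.
b·(H₀ − H) = 210 × (2.0000 − 1.8624) = 28.89 ms.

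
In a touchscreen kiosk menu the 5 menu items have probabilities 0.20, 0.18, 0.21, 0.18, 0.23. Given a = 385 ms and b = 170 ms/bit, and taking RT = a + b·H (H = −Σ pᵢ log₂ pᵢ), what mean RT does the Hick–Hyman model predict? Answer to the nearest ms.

H = 0.20·log₂(1/0.20) + 0.18·log₂(1/0.18) + 0.21·log₂(1/0.21) + 0.18·log₂(1/0.18) + 0.23·log₂(1/0.23) = 2.3155 bits.
RT = 385 + 170 × 2.3155 = 778.63 ms.

779 ms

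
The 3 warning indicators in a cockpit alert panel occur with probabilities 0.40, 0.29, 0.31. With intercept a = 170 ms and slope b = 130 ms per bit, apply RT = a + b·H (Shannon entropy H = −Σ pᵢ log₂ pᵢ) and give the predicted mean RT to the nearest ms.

H = 0.40·log₂(1/0.40) + 0.29·log₂(1/0.29) + 0.31·log₂(1/0.31) = 1.5705 bits.
RT = 170 + 130 × 1.5705 = 374.16 ms.

374 ms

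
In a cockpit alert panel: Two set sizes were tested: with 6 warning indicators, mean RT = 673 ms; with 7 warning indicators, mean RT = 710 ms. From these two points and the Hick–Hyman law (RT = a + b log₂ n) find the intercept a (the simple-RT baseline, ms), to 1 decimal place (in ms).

242.9 ms

Slope: b = (710 − 673) / (log₂ 7 − log₂ 6) = 37/0.2224 = 166.373 ms/bit.
Intercept: a = 673 − 166.373·log₂(6) = 242.933 ms.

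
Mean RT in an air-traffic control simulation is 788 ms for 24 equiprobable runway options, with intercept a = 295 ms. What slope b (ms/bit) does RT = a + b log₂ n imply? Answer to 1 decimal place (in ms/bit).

107.5 ms/bit

log₂(24) = 4.5850 bits.
b = (RT − a)/log₂ n = (788 − 295) / 4.5850 = 107.525 ms/bit.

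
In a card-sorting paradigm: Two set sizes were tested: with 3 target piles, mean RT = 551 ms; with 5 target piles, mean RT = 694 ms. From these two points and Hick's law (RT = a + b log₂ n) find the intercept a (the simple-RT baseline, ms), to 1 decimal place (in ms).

243.5 ms

The slope on a log₂ axis is (694 − 551) / (2.3219 − 1.5850) = 194.039 ms/bit.
a = RT₁ − b·log₂ n₁ = 551 − 194.039 × 1.5850 = 243.456 ms.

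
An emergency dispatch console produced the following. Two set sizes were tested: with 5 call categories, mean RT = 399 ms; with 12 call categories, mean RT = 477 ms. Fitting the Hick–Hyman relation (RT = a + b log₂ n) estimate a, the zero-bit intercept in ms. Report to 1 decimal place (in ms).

Slope: b = (477 − 399) / (log₂ 12 − log₂ 5) = 78/1.2630 = 61.756 ms/bit.
Intercept: a = 399 − 61.756·log₂(5) = 255.607 ms.

255.6 ms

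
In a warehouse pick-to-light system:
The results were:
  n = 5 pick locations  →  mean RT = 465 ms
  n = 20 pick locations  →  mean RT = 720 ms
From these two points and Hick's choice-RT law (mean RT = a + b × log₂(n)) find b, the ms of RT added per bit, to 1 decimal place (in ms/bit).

127.5 ms/bit

The slope on a log₂ axis is (720 − 465) / (4.3219 − 2.3219) = 127.500 ms/bit.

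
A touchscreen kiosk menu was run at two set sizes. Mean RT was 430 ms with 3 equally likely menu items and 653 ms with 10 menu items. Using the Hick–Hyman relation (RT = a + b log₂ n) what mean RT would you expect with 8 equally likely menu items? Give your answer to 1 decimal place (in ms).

Fit slope and intercept:
  b = (653 − 430) / (log₂ 10 − log₂ 3) = 223 / (3.3219 − 1.5850) = 128.385 ms/bit
  a = 430 − 128.385 × 1.5850 = 226.515 ms
Then RT(8) = 226.515 + 128.385 × log₂ 8 = 226.515 + 128.385 × 3 ≈ 611.669 ms.

611.7 ms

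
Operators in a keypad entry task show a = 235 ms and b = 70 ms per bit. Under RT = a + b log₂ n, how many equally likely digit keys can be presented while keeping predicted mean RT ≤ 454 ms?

8

Set 235 + 70·log₂ n ≤ 454 → log₂ n ≤ (454 − 235)/70 = 3.1286.
So n ≤ 2^3.1286 = 8.746; the largest integer n is 8.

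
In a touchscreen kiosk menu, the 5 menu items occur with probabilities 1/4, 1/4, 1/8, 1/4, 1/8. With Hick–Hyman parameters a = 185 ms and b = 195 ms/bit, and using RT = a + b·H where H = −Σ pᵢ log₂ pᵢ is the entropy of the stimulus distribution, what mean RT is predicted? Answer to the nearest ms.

H = −Σ pᵢ log₂ pᵢ = 0.25·2 + 0.25·2 + 0.125·3 + 0.25·2 + 0.125·3 = 2.250 bits.
RT = 185 + 195 × 2.250 = 623.75 ms.

624 ms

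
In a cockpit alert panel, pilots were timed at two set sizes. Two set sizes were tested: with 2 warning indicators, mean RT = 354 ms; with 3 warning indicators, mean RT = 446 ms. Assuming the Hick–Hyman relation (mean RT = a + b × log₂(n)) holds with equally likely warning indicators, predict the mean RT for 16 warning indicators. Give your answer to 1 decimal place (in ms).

825.8 ms

Fit slope and intercept:
  b = (446 − 354) / (log₂ 3 − log₂ 2) = 92 / (1.5850 − 1) = 157.275 ms/bit
  a = 354 − 157.275 × 1 = 196.725 ms
Then RT(16) = 196.725 + 157.275 × log₂ 16 = 196.725 + 157.275 × 4 ≈ 825.825 ms.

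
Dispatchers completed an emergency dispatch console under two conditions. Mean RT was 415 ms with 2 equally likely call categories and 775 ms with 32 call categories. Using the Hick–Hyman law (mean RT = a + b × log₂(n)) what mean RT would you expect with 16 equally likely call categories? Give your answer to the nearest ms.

685 ms

RT is linear in log₂ n, so two points fix the line:
  b = (775 − 415) / (log₂ 32 − log₂ 2) = 360 / (5 − 1) = 90 ms/bit
  a = 415 − 90 × 1 = 325 ms
Then RT(16) = 325 + 90 × log₂ 16 = 325 + 90 × 4 ≈ 685.000 ms.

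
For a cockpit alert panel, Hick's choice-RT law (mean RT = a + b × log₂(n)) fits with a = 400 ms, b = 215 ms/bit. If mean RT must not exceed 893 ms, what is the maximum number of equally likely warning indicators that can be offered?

4

215·log₂ n ≤ 893 − 400 = 493, giving log₂ n ≤ 2.2930 and n ≤ 4.901. The largest whole number is 4.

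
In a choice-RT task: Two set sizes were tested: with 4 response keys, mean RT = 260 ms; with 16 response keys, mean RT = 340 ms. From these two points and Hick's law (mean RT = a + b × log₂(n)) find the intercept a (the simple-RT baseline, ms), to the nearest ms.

Slope: b = (340 − 260) / (log₂ 16 − log₂ 4) = 80/2.0000 = 40 ms/bit.
Intercept: a = 260 − 40·log₂(4) = 180.000 ms.

180 ms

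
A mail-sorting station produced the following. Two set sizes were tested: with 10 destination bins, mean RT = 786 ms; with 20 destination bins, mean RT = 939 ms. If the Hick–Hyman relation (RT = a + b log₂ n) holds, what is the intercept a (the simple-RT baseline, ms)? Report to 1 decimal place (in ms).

The slope on a log₂ axis is (939 − 786) / (4.3219 − 3.3219) = 153.000 ms/bit.
Intercept: a = 786 − 153.000·log₂(10) = 277.745 ms.

277.7 ms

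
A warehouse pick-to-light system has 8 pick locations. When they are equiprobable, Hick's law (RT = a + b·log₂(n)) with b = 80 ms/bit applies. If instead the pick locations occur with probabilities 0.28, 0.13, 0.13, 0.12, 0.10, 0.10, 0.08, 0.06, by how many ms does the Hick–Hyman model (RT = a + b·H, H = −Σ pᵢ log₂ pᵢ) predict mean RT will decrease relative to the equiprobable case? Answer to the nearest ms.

12 ms

The RT saving is b·ΔH. Equiprobable H₀ = log₂(8) = 3.0000 bits; with the given probabilities H = 2.8460 bits.
b·(H₀ − H) = 80 × (3.0000 − 2.8460) = 12.32 ms.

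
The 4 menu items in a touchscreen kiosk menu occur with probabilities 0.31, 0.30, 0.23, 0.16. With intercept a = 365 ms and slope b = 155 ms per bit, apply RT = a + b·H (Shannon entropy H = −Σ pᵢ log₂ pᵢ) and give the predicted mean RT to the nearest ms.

668 ms

H = 0.31·log₂(1/0.31) + 0.30·log₂(1/0.30) + 0.23·log₂(1/0.23) + 0.16·log₂(1/0.16) = 1.9556 bits.
RT = 365 + 155 × 1.9556 = 668.11 ms.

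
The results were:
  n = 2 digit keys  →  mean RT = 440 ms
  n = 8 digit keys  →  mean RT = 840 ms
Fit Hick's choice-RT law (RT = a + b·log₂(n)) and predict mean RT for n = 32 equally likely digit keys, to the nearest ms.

1240 ms

RT is linear in log₂ n, so two points fix the line:
  b = (840 − 440) / (log₂ 8 − log₂ 2) = 400 / (3 − 1) = 200 ms/bit
  a = 440 − 200 × 1 = 240 ms
Then RT(32) = 240 + 200 × log₂ 32 = 240 + 200 × 5 ≈ 1240.000 ms.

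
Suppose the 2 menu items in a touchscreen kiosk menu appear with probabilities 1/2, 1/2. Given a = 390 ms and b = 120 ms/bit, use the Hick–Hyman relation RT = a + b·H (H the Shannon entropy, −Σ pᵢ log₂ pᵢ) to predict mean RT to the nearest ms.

H = −Σ pᵢ log₂ pᵢ = 0.5·1 + 0.5·1 = 1.000 bits.
RT = 390 + 120 × 1.000 = 510.00 ms.

510 ms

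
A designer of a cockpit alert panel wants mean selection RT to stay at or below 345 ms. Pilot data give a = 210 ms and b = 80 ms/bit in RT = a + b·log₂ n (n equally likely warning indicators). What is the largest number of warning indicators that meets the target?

Set 210 + 80·log₂ n ≤ 345 → log₂ n ≤ (345 − 210)/80 = 1.6875.
So n ≤ 2^1.6875 = 3.221; the largest integer n is 3.

3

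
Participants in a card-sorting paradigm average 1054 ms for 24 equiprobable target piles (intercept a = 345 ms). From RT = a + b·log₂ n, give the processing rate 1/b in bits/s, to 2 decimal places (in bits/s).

6.47 bits/s

b = (1054 − 345)/log₂ 24 = 709/4.5850 = 154.636 ms per bit = 0.15464 s/bit; the reciprocal is 6.467 bits/s.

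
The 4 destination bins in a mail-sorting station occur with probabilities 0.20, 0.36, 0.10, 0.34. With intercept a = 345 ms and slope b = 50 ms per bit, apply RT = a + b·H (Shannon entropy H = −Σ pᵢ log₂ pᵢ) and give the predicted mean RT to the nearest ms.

H = 0.20·log₂(1/0.20) + 0.36·log₂(1/0.36) + 0.10·log₂(1/0.10) + 0.34·log₂(1/0.34) = 1.8564 bits.
RT = 345 + 50 × 1.8564 = 437.82 ms.

438 ms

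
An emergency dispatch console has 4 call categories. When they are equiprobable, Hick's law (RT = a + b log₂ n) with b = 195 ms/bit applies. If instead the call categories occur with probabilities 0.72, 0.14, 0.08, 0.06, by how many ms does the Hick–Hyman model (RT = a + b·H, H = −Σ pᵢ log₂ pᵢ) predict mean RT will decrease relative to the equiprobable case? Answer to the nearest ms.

142 ms

Equiprobable entropy H₀ = log₂ 4 = 2.0000 bits.
Skewed entropy H = −Σ pᵢ log₂ pᵢ = 1.2734 bits.
ΔRT = b·(H₀ − H) = 195 × 0.7266 = 141.69 ms.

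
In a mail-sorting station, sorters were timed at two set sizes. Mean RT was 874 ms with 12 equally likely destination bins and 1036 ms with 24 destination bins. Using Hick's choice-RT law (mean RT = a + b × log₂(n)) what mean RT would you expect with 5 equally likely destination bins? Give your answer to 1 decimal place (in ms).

RT is linear in log₂ n, so two points fix the line:
  b = (1036 − 874) / (log₂ 24 − log₂ 12) = 162 / (4.5850 − 3.5850) = 162.000 ms/bit
  a = 874 − 162.000 × 3.5850 = 293.236 ms
Then RT(5) = 293.236 + 162.000 × log₂ 5 = 293.236 + 162.000 × 2.3219 ≈ 669.388 ms.

669.4 ms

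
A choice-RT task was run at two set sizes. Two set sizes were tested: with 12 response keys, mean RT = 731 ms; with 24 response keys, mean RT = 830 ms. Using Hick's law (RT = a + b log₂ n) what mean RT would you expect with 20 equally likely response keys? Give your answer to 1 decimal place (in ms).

Solve the two-equation system in a and b:
  b = (830 − 731) / (log₂ 24 − log₂ 12) = 99 / (4.5850 − 3.5850) = 99.000 ms/bit
  a = 731 − 99.000 × 3.5850 = 376.089 ms
Then RT(20) = 376.089 + 99.000 × log₂ 20 = 376.089 + 99.000 × 4.3219 ≈ 803.960 ms.

804.0 ms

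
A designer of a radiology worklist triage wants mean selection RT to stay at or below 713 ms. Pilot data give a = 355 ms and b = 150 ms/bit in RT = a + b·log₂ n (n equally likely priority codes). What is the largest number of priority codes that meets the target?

150·log₂ n ≤ 713 − 355 = 358, giving log₂ n ≤ 2.3867 and n ≤ 5.229. The largest whole number is 5.

5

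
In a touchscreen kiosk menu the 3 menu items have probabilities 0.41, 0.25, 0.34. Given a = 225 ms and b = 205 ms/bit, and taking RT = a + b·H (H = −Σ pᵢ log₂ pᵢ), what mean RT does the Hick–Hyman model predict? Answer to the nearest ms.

544 ms

Entropy contributions −pᵢ log₂ pᵢ: 0.5274, 0.5000, 0.5292; sum H = 1.5566 bits.
RT = a + bH = 225 + 205·1.5566 = 544.09 ms.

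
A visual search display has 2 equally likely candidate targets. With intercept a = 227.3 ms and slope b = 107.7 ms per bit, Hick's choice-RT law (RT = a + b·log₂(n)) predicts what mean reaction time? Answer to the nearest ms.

log₂(2) = 1 bits, so RT = 227.3 + 107.7 × 1 ≈ 335.000 ms.

335 ms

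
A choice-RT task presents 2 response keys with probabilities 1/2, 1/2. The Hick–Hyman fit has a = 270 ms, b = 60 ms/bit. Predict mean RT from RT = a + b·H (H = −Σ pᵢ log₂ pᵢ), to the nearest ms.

330 ms

H = −Σ pᵢ log₂ pᵢ = 0.5·1 + 0.5·1 = 1.000 bits.
RT = 270 + 60 × 1.000 = 330.00 ms.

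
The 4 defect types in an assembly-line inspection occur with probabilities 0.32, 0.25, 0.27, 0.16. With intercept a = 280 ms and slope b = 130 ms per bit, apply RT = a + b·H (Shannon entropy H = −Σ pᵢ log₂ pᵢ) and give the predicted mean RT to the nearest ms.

535 ms

H = 0.32·log₂(1/0.32) + 0.25·log₂(1/0.25) + 0.27·log₂(1/0.27) + 0.16·log₂(1/0.16) = 1.9591 bits.
RT = 280 + 130 × 1.9591 = 534.68 ms.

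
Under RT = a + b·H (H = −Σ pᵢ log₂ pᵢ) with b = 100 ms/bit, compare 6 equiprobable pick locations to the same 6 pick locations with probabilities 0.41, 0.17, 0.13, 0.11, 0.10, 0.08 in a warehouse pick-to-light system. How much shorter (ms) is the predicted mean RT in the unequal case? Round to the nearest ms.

27 ms

The RT saving is b·ΔH. Equiprobable H₀ = log₂(6) = 2.5850 bits; with the given probabilities H = 2.3186 bits.
b·(H₀ − H) = 100 × (2.5850 − 2.3186) = 26.64 ms.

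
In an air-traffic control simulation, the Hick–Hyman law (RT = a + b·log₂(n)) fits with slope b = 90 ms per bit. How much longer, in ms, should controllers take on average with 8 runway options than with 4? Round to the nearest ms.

ΔRT = (a + b log₂ n₂) − (a + b log₂ n₁) = b·(log₂ n₂ − log₂ n₁).
log₂(8) − log₂(4) = log₂(8/4) = log₂(2) = 1.
ΔRT = 90 × 1.0000 = 90.000 ms.

90 ms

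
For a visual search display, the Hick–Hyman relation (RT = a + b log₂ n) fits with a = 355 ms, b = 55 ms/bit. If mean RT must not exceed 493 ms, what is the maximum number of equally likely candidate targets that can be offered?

Set 355 + 55·log₂ n ≤ 493 → log₂ n ≤ (493 − 355)/55 = 2.5091.
So n ≤ 2^2.5091 = 5.693; the largest integer n is 5.

5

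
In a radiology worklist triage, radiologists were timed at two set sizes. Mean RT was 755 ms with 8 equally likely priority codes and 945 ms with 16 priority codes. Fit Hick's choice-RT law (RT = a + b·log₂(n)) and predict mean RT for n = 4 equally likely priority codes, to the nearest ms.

RT is linear in log₂ n, so two points fix the line:
  b = (945 − 755) / (log₂ 16 − log₂ 8) = 190 / (4 − 3) = 190 ms/bit
  a = 755 − 190 × 3 = 185 ms
Then RT(4) = 185 + 190 × log₂ 4 = 185 + 190 × 2 ≈ 565.000 ms.

565 ms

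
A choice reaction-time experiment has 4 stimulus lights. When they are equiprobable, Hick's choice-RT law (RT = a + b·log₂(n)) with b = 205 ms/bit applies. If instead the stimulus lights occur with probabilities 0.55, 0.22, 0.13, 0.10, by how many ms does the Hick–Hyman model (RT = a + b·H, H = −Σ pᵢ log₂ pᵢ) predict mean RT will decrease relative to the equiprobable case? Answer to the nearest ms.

68 ms

Equiprobable entropy H₀ = log₂ 4 = 2.0000 bits.
Skewed entropy H = −Σ pᵢ log₂ pᵢ = 1.6698 bits.
ΔRT = b·(H₀ − H) = 205 × 0.3302 = 67.69 ms.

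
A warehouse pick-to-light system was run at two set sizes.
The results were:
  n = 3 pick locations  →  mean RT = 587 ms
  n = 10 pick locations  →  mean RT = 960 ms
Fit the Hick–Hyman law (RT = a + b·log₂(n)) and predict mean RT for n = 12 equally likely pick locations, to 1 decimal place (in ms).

1016.5 ms

With log₂ n on the abscissa the relation is linear; from the two conditions:
  b = (960 − 587) / (log₂ 10 − log₂ 3) = 373 / (3.3219 − 1.5850) = 214.742 ms/bit
  a = 587 − 214.742 × 1.5850 = 246.641 ms
Then RT(12) = 246.641 + 214.742 × log₂ 12 = 246.641 + 214.742 × 3.5850 ≈ 1016.485 ms.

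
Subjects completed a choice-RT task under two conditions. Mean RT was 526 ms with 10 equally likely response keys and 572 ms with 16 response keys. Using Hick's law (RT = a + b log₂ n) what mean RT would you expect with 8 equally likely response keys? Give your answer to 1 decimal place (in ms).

504.2 ms

Fit slope and intercept:
  b = (572 − 526) / (log₂ 16 − log₂ 10) = 46 / (4 − 3.3219) = 67.839 ms/bit
  a = 526 − 67.839 × 3.3219 = 300.642 ms
Then RT(8) = 300.642 + 67.839 × log₂ 8 = 300.642 + 67.839 × 3 ≈ 504.161 ms.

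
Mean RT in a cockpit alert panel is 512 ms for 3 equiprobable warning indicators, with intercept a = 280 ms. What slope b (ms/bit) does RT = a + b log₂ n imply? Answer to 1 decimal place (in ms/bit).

3 alternatives carry log₂ 3 = 1.5850 bits; the choice cost is 512 − 280 = 232 ms, so b = 232/1.5850 = 146.376 ms/bit.

146.4 ms/bit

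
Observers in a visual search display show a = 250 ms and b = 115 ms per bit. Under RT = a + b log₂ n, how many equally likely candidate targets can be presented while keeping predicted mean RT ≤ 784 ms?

115·log₂ n ≤ 784 − 250 = 534, giving log₂ n ≤ 4.6435 and n ≤ 24.993. The largest whole number is 24.

24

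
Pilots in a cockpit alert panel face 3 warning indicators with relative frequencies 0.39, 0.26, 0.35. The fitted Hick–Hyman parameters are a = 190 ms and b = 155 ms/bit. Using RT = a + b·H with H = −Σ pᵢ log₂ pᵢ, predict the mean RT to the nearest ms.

H = 0.39·log₂(1/0.39) + 0.26·log₂(1/0.26) + 0.35·log₂(1/0.35) = 1.5652 bits.
RT = 190 + 155 × 1.5652 = 432.60 ms.

433 ms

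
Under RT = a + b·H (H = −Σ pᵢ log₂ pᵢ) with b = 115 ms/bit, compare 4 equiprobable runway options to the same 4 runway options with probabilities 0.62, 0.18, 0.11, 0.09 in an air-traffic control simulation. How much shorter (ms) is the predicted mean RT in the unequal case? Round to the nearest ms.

53 ms

The RT saving is b·ΔH. Equiprobable H₀ = log₂(4) = 2.0000 bits; with the given probabilities H = 1.5358 bits.
b·(H₀ − H) = 115 × (2.0000 − 1.5358) = 53.38 ms.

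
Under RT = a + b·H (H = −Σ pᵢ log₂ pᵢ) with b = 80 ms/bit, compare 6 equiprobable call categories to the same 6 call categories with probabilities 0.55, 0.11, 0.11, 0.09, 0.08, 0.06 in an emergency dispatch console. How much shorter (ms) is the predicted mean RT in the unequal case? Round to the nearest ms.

45 ms

The RT saving is b·ΔH. Equiprobable H₀ = log₂(6) = 2.5850 bits; with the given probabilities H = 2.0226 bits.
b·(H₀ − H) = 80 × (2.5850 − 2.0226) = 44.99 ms.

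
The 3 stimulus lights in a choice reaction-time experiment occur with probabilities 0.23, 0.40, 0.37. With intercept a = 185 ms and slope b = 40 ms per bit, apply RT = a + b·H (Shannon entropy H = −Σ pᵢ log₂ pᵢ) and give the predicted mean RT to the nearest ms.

247 ms

H = 0.23·log₂(1/0.23) + 0.40·log₂(1/0.40) + 0.37·log₂(1/0.37) = 1.5472 bits.
RT = 185 + 40 × 1.5472 = 246.89 ms.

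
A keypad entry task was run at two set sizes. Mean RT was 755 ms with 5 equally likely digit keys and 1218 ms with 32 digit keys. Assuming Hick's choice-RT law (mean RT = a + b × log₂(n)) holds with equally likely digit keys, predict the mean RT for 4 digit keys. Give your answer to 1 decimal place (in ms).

699.3 ms

Fit slope and intercept:
  b = (1218 − 755) / (log₂ 32 − log₂ 5) = 463 / (5 − 2.3219) = 172.886 ms/bit
  a = 755 − 172.886 × 2.3219 = 353.572 ms
Then RT(4) = 353.572 + 172.886 × log₂ 4 = 353.572 + 172.886 × 2 ≈ 699.343 ms.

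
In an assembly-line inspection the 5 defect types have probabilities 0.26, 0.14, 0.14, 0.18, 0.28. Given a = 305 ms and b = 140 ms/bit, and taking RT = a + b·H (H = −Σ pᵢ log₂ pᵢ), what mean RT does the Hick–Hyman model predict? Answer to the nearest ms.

621 ms

Entropy contributions −pᵢ log₂ pᵢ: 0.5053, 0.3971, 0.3971, 0.4453, 0.5142; sum H = 2.2590 bits.
RT = a + bH = 305 + 140·2.2590 = 621.27 ms.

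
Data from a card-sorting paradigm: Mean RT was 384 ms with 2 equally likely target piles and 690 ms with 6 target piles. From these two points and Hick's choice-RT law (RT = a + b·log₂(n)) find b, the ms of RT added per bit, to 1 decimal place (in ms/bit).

The slope on a log₂ axis is (690 − 384) / (2.5850 − 1) = 193.065 ms/bit.

193.1 ms/bit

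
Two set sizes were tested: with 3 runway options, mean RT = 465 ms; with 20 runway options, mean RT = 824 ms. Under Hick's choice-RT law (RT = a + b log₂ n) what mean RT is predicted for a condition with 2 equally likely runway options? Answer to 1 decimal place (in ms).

388.3 ms

Fit slope and intercept:
  b = (824 − 465) / (log₂ 20 − log₂ 3) = 359 / (4.3219 − 1.5850) = 131.167 ms/bit
  a = 465 − 131.167 × 1.5850 = 257.105 ms
Then RT(2) = 257.105 + 131.167 × log₂ 2 = 257.105 + 131.167 × 1 ≈ 388.272 ms.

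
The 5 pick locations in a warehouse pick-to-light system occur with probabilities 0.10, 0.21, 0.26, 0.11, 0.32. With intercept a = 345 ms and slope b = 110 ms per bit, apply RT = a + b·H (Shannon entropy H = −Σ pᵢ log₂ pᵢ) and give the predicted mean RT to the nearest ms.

Entropy contributions −pᵢ log₂ pᵢ: 0.3322, 0.4728, 0.5053, 0.3503, 0.5260; sum H = 2.1866 bits.
RT = a + bH = 345 + 110·2.1866 = 585.53 ms.

586 ms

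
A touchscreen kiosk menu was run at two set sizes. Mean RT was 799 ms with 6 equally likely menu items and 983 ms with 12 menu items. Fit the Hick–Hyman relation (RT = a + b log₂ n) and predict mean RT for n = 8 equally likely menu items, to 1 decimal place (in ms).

Solve the two-equation system in a and b:
  b = (983 − 799) / (log₂ 12 − log₂ 6) = 184 / (3.5850 − 2.5850) = 184.000 ms/bit
  a = 799 − 184.000 × 2.5850 = 323.367 ms
Then RT(8) = 323.367 + 184.000 × log₂ 8 = 323.367 + 184.000 × 3 ≈ 875.367 ms.

875.4 ms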